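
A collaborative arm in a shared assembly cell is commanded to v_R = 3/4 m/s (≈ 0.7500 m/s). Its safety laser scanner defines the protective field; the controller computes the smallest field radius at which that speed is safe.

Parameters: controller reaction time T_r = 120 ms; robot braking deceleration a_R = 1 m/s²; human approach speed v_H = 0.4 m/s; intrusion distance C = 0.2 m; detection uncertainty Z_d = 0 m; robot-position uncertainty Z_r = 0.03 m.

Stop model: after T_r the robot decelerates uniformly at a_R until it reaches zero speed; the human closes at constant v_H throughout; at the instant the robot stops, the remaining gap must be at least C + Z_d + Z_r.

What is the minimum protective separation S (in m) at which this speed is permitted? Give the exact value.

S_min = 3797/4000 m = 0.9493 m

braking lasts T_s = (3/4)/1 = 0.7500 s
reaction-phase robot travel = 0.7500·0.1200 = 0.0900 m
robot under decel: 0.7500²/(2·1.0000) = 0.2812 m
human over T_r+T_s: 0.4000·(0.1200+0.7500) = 0.3480 m
margins: 0.2000+0.0000+0.0300 = 0.2300 m
S_min ≈ 0.0900+0.2812+0.3480+0.2300  ⇒  S_min = 3797/4000 m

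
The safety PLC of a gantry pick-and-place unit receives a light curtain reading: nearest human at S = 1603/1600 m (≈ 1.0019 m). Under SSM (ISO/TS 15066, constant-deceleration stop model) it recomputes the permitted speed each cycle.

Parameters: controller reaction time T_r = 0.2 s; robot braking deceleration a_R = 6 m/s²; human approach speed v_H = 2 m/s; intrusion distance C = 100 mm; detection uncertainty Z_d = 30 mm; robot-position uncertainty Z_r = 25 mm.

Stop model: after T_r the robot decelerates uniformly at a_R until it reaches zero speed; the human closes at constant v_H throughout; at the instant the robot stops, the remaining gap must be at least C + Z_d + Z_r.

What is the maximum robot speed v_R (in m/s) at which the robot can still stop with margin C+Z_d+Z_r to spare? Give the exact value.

v_R_max = 3/4 m/s = 0.7500 m/s

quadratic (1/12)·v² + (8/15)·v + (-143/320) = 0
  disc = (8/15)² − 4·(1/12)·(-143/320) = 6241/14400 ; √disc = 79/120
  v_R = (−(8/15) + 79/120) / (2·(1/12)) = 3/4 m/s
check:
stop time T_s = (3/4)/6 = 0.1250 s
reaction-phase robot travel = 0.7500·0.2000 = 0.1500 m
braking distance = 0.7500²/(2·6.0000) = 0.0469 m
person approaches 2.0000·(0.2000+0.1250) = 0.6500 m
residual clearance needed = 0.1000+0.0300+0.0250 = 0.1550 m
sum ≈ 0.1500+0.0469+0.6500+0.1550 ≈ 1.0019 m = S ✓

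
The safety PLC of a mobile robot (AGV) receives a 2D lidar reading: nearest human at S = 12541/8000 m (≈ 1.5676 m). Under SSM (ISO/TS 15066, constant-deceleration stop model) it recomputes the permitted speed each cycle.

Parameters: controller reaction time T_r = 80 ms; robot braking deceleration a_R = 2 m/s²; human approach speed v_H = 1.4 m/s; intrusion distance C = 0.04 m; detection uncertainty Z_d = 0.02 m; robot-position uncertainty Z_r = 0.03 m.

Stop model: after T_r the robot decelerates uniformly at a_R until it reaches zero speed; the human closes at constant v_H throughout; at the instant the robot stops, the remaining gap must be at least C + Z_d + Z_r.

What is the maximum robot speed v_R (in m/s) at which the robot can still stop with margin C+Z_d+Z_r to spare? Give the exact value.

v_R_max = 5/4 m/s = 1.2500 m/s

quadratic (1/4)·v² + (39/50)·v + (-437/320) = 0
  disc = (39/50)² − 4·(1/4)·(-437/320) = 78961/40000 ; √disc = 281/200
  v_R = (−(39/50) + 281/200) / (2·(1/4)) = 5/4 m/s
check:
braking lasts T_s = (5/4)/2 = 0.6250 s
robot covers v_R·T_r = 1.2500·0.0800 = 0.1000 m before braking
robot under decel: 1.2500²/(2·2.0000) = 0.3906 m
human over T_r+T_s: 1.4000·(0.0800+0.6250) = 0.9870 m
C+Z_d+Z_r = 0.0400+0.0200+0.0300 = 0.0900 m
sum ≈ 0.1000+0.3906+0.9870+0.0900 ≈ 1.5676 m = S ✓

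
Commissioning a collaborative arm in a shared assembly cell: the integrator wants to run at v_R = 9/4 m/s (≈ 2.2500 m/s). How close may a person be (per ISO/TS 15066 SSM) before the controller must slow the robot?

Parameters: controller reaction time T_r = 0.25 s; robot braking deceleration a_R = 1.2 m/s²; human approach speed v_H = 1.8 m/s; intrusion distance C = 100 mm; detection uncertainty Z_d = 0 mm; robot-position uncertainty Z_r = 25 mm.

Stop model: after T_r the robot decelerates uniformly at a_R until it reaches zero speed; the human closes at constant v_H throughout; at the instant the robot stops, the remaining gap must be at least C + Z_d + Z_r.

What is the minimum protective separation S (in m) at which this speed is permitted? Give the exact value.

braking lasts T_s = (9/4)/(6/5) = 1.8750 s
robot in T_r: 2.2500·0.2500 = 0.5625 m
braking distance = 2.2500²/(2·1.2000) = 2.1094 m
human over T_r+T_s: 1.8000·(0.2500+1.8750) = 3.8250 m
residual clearance needed = 0.1000+0.0000+0.0250 = 0.1250 m
S_min ≈ 0.5625+2.1094+3.8250+0.1250  ⇒  S_min = 2119/320 m

S_min = 2119/320 m = 6.6219 m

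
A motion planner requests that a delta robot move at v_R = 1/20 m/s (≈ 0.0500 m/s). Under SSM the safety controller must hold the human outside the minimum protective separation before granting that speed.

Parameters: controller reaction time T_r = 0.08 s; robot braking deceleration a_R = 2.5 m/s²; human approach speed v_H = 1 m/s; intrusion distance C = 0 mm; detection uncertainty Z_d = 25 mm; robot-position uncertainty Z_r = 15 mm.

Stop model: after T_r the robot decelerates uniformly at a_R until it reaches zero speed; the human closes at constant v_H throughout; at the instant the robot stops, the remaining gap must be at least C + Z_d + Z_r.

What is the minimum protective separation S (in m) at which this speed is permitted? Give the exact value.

stop time T_s = (1/20)/(5/2) = 0.0200 s
reaction-phase robot travel = 0.0500·0.0800 = 0.0040 m
robot covers 0.0500·0.0200 − ½·2.5000·0.0200² = 0.0005 m while stopping
human over T_r+T_s: 1.0000·(0.0800+0.0200) = 0.1000 m
residual clearance needed = 0.0000+0.0250+0.0150 = 0.0400 m
S_min ≈ 0.0040+0.0005+0.1000+0.0400  ⇒  S_min = 289/2000 m

S_min = 289/2000 m = 0.1445 m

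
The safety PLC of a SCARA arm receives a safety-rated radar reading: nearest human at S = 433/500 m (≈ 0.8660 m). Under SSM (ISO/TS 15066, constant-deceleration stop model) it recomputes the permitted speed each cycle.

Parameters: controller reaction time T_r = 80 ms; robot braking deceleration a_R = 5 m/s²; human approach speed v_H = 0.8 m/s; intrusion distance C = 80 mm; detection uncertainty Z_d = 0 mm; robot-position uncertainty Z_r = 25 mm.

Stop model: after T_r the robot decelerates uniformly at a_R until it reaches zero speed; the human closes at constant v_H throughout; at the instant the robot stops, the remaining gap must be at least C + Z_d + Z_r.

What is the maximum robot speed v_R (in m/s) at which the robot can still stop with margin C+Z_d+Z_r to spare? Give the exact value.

v_R_max = 17/10 m/s = 1.7000 m/s

quadratic (1/10)·v² + (6/25)·v + (-697/1000) = 0
  disc = (6/25)² − 4·(1/10)·(-697/1000) = 841/2500 ; √disc = 29/50
  v_R = (−(6/25) + 29/50) / (2·(1/10)) = 17/10 m/s
check:
stop time T_s = (17/10)/5 = 0.3400 s
robot in T_r: 1.7000·0.0800 = 0.1360 m
robot under decel: 1.7000²/(2·5.0000) = 0.2890 m
human over T_r+T_s: 0.8000·(0.0800+0.3400) = 0.3360 m
margins: 0.0800+0.0000+0.0250 = 0.1050 m
sum ≈ 0.1360+0.2890+0.3360+0.1050 ≈ 0.8660 m = S ✓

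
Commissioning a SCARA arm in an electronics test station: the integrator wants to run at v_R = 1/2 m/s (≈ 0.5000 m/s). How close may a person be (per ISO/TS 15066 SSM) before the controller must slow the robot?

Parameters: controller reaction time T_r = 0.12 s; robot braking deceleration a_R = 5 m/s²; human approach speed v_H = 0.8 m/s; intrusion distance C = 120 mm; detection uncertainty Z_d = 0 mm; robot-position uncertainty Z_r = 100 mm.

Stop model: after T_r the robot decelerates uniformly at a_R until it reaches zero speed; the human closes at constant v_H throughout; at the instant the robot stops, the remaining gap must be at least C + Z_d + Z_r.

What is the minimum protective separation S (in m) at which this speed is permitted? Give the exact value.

T_s = v_R/a_R = (1/2)/5 = 0.1000 s
robot in T_r: 0.5000·0.1200 = 0.0600 m
robot covers 0.5000·0.1000 − ½·5.0000·0.1000² = 0.0250 m while stopping
human closes 0.8000·0.2200 = 0.1760 m
C+Z_d+Z_r = 0.1200+0.0000+0.1000 = 0.2200 m
S_min ≈ 0.0600+0.0250+0.1760+0.2200  ⇒  S_min = 481/1000 m

S_min = 481/1000 m = 0.4810 m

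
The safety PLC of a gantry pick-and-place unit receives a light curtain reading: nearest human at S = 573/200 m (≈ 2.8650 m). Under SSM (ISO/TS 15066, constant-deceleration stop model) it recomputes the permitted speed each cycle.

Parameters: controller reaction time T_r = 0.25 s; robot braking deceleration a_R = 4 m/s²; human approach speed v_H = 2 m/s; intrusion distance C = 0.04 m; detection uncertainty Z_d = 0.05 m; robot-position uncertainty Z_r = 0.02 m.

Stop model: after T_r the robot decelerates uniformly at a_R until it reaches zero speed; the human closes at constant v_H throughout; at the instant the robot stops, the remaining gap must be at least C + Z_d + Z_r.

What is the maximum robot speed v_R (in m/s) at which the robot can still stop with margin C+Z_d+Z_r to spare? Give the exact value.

at the boundary: (1/8)·v² + (3/4)·v + (-451/200) = 0
  disc = (3/4)² − 4·(1/8)·(-451/200) = 169/100 ; √disc = 13/10
  v_R = (−(3/4) + 13/10) / (2·(1/8)) = 11/5 m/s
check:
braking lasts T_s = (11/5)/4 = 0.5500 s
reaction-phase robot travel = 2.2000·0.2500 = 0.5500 m
robot covers 2.2000·0.5500 − ½·4.0000·0.5500² = 0.6050 m while stopping
person approaches 2.0000·(0.2500+0.5500) = 1.6000 m
residual clearance needed = 0.0400+0.0500+0.0200 = 0.1100 m
sum ≈ 0.5500+0.6050+1.6000+0.1100 ≈ 2.8650 m = S ✓

v_R_max = 11/5 m/s = 2.2000 m/s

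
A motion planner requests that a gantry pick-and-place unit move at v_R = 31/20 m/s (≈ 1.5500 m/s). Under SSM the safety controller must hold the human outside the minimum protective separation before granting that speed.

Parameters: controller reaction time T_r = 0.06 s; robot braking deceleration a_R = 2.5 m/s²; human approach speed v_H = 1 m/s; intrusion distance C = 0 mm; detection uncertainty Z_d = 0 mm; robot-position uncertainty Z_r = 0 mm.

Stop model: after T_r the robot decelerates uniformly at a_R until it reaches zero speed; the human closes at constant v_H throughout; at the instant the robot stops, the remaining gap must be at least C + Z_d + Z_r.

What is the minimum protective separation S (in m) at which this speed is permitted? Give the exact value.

stop time T_s = (31/20)/(5/2) = 0.6200 s
reaction-phase robot travel = 1.5500·0.0600 = 0.0930 m
braking distance = 1.5500²/(2·2.5000) = 0.4805 m
person approaches 1.0000·(0.0600+0.6200) = 0.6800 m
margins: 0.0000+0.0000+0.0000 = 0.0000 m
S_min ≈ 0.0930+0.4805+0.6800+0.0000  ⇒  S_min = 2507/2000 m

S_min = 2507/2000 m = 1.2535 m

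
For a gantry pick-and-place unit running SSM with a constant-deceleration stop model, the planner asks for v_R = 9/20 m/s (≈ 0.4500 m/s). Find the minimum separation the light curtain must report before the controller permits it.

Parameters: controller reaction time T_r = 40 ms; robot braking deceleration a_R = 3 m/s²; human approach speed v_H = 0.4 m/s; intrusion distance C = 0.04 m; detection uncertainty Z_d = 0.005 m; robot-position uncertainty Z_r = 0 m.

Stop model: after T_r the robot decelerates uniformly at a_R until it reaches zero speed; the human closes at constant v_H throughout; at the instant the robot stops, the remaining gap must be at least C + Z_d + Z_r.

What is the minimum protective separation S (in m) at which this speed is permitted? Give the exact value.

T_s = v_R/a_R = (9/20)/3 = 0.1500 s
reaction-phase robot travel = 0.4500·0.0400 = 0.0180 m
braking distance = 0.4500²/(2·3.0000) = 0.0338 m
human over T_r+T_s: 0.4000·(0.0400+0.1500) = 0.0760 m
C+Z_d+Z_r = 0.0400+0.0050+0.0000 = 0.0450 m
S_min ≈ 0.0180+0.0338+0.0760+0.0450  ⇒  S_min = 691/4000 m

S_min = 691/4000 m = 0.1727 m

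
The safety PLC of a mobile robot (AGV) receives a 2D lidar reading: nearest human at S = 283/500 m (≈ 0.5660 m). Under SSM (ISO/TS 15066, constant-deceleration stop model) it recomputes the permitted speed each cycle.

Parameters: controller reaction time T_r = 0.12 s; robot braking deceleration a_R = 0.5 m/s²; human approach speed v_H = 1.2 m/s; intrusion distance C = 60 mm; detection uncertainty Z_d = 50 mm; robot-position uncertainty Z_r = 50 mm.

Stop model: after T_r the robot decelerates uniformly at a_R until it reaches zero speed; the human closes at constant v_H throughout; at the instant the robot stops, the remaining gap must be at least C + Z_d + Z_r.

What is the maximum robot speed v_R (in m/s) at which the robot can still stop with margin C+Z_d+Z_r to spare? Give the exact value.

collect terms ⇒ (1)·v_R² + (63/25)·v_R + (-131/500) = 0
  disc = (63/25)² − 4·(1)·(-131/500) = 4624/625 ; √disc = 68/25
  v_R = (−(63/25) + 68/25) / (2·(1)) = 1/10 m/s
check:
stop time T_s = (1/10)/(1/2) = 0.2000 s
robot in T_r: 0.1000·0.1200 = 0.0120 m
robot covers 0.1000·0.2000 − ½·0.5000·0.2000² = 0.0100 m while stopping
human over T_r+T_s: 1.2000·(0.1200+0.2000) = 0.3840 m
residual clearance needed = 0.0600+0.0500+0.0500 = 0.1600 m
sum ≈ 0.0120+0.0100+0.3840+0.1600 ≈ 0.5660 m = S ✓

v_R_max = 1/10 m/s = 0.1000 m/s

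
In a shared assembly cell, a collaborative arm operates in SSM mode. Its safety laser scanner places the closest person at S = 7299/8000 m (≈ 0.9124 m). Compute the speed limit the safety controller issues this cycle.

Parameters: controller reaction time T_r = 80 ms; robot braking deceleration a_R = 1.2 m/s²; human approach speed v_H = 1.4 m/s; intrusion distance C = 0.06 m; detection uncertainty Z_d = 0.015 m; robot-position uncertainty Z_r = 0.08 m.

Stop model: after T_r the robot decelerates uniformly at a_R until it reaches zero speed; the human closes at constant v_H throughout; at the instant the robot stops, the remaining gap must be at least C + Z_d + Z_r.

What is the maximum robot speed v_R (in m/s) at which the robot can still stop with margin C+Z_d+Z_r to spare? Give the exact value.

v_R_max = 9/20 m/s = 0.4500 m/s

quadratic (5/12)·v² + (187/150)·v + (-5163/8000) = 0
  disc = (187/150)² − 4·(5/12)·(-5163/8000) = 946729/360000 ; √disc = 973/600
  v_R = (−(187/150) + 973/600) / (2·(5/12)) = 9/20 m/s
check:
braking lasts T_s = (9/20)/(6/5) = 0.3750 s
reaction-phase robot travel = 0.4500·0.0800 = 0.0360 m
braking distance = 0.4500²/(2·1.2000) = 0.0844 m
human closes 1.4000·0.4550 = 0.6370 m
margins: 0.0600+0.0150+0.0800 = 0.1550 m
sum ≈ 0.0360+0.0844+0.6370+0.1550 ≈ 0.9124 m = S ✓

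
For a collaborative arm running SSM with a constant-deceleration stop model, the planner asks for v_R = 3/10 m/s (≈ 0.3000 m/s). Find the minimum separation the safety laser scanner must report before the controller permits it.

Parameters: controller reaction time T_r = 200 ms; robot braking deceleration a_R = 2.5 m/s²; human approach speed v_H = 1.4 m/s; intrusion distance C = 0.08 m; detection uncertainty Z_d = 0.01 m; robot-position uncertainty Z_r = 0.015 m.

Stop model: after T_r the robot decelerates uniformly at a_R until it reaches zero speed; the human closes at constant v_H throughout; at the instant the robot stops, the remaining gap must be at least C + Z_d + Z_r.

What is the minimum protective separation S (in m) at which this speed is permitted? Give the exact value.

braking lasts T_s = (3/10)/(5/2) = 0.1200 s
reaction-phase robot travel = 0.3000·0.2000 = 0.0600 m
robot covers 0.3000·0.1200 − ½·2.5000·0.1200² = 0.0180 m while stopping
person approaches 1.4000·(0.2000+0.1200) = 0.4480 m
residual clearance needed = 0.0800+0.0100+0.0150 = 0.1050 m
S_min ≈ 0.0600+0.0180+0.4480+0.1050  ⇒  S_min = 631/1000 m

S_min = 631/1000 m = 0.6310 m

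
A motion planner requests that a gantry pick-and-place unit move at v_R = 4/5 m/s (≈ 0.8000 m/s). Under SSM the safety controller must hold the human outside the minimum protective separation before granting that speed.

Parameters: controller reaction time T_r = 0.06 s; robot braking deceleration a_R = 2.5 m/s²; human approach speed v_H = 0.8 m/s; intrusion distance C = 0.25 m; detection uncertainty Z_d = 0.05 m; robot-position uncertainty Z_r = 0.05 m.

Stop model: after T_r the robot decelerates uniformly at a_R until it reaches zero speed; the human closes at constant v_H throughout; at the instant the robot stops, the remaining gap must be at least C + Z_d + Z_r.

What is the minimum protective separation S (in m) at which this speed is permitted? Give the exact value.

stop time T_s = (4/5)/(5/2) = 0.3200 s
robot in T_r: 0.8000·0.0600 = 0.0480 m
robot under decel: 0.8000²/(2·2.5000) = 0.1280 m
human closes 0.8000·0.3800 = 0.3040 m
C+Z_d+Z_r = 0.2500+0.0500+0.0500 = 0.3500 m
S_min ≈ 0.0480+0.1280+0.3040+0.3500  ⇒  S_min = 83/100 m

S_min = 83/100 m = 0.8300 m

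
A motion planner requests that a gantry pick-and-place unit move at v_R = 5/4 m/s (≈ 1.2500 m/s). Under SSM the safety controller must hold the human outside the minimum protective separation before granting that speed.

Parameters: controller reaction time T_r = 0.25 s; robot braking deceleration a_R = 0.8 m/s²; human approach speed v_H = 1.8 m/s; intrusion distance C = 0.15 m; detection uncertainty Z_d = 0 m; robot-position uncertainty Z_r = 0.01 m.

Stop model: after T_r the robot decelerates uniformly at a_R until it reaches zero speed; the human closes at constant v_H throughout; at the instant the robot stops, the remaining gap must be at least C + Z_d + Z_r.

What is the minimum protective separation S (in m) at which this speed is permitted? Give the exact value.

S_min = 15077/3200 m = 4.7116 m

T_s = v_R/a_R = (5/4)/(4/5) = 1.5625 s
reaction-phase robot travel = 1.2500·0.2500 = 0.3125 m
braking distance = 1.2500²/(2·0.8000) = 0.9766 m
human over T_r+T_s: 1.8000·(0.2500+1.5625) = 3.2625 m
margins: 0.1500+0.0000+0.0100 = 0.1600 m
S_min ≈ 0.3125+0.9766+3.2625+0.1600  ⇒  S_min = 15077/3200 m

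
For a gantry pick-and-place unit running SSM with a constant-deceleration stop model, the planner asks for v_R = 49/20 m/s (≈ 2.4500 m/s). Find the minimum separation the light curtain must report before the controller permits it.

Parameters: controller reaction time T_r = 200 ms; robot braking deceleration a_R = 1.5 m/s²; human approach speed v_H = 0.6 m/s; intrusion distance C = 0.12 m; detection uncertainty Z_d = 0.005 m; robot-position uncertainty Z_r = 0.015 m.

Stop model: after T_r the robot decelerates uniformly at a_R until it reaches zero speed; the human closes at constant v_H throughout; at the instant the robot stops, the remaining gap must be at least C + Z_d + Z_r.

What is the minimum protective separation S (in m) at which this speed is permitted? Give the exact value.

S_min = 4477/1200 m = 3.7308 m

stop time T_s = (49/20)/(3/2) = 1.6333 s
reaction-phase robot travel = 2.4500·0.2000 = 0.4900 m
robot under decel: 2.4500²/(2·1.5000) = 2.0008 m
human closes 0.6000·1.8333 = 1.1000 m
C+Z_d+Z_r = 0.1200+0.0050+0.0150 = 0.1400 m
S_min ≈ 0.4900+2.0008+1.1000+0.1400  ⇒  S_min = 4477/1200 m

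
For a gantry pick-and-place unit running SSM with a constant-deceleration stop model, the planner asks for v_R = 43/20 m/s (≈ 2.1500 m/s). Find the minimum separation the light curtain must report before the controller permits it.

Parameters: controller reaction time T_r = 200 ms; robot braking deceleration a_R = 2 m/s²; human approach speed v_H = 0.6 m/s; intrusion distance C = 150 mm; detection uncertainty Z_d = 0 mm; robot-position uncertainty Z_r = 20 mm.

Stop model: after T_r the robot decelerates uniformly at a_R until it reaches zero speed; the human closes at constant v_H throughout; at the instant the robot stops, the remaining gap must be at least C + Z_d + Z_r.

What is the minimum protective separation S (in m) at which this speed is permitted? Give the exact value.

S_min = 4033/1600 m = 2.5206 m

braking lasts T_s = (43/20)/2 = 1.0750 s
robot in T_r: 2.1500·0.2000 = 0.4300 m
robot covers 2.1500·1.0750 − ½·2.0000·1.0750² = 1.1556 m while stopping
human closes 0.6000·1.2750 = 0.7650 m
C+Z_d+Z_r = 0.1500+0.0000+0.0200 = 0.1700 m
S_min ≈ 0.4300+1.1556+0.7650+0.1700  ⇒  S_min = 4033/1600 m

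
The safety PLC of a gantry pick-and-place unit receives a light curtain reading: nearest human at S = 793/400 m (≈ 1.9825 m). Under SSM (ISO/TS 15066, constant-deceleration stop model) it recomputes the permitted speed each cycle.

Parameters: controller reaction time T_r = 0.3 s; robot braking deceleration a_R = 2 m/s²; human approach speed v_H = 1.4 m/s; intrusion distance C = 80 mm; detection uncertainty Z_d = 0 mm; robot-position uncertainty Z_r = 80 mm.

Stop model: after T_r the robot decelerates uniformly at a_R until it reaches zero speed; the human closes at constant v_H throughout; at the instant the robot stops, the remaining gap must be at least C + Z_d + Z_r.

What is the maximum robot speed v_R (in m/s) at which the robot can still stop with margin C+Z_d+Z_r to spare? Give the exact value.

at the boundary: (1/4)·v² + (1)·v + (-561/400) = 0
  disc = (1)² − 4·(1/4)·(-561/400) = 961/400 ; √disc = 31/20
  v_R = (−(1) + 31/20) / (2·(1/4)) = 11/10 m/s
check:
braking lasts T_s = (11/10)/2 = 0.5500 s
reaction-phase robot travel = 1.1000·0.3000 = 0.3300 m
robot under decel: 1.1000²/(2·2.0000) = 0.3025 m
person approaches 1.4000·(0.3000+0.5500) = 1.1900 m
margins: 0.0800+0.0000+0.0800 = 0.1600 m
sum ≈ 0.3300+0.3025+1.1900+0.1600 ≈ 1.9825 m = S ✓

v_R_max = 11/10 m/s = 1.1000 m/s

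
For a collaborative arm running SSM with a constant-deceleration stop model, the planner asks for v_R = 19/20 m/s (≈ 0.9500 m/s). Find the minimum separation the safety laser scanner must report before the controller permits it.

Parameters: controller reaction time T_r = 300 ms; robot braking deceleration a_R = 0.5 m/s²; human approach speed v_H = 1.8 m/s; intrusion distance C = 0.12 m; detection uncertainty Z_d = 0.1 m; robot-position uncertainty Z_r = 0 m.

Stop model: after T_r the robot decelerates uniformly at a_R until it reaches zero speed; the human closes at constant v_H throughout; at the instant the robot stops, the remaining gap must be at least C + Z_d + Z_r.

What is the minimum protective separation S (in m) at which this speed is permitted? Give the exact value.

S_min = 2147/400 m = 5.3675 m

braking lasts T_s = (19/20)/(1/2) = 1.9000 s
reaction-phase robot travel = 0.9500·0.3000 = 0.2850 m
robot under decel: 0.9500²/(2·0.5000) = 0.9025 m
human over T_r+T_s: 1.8000·(0.3000+1.9000) = 3.9600 m
residual clearance needed = 0.1200+0.1000+0.0000 = 0.2200 m
S_min ≈ 0.2850+0.9025+3.9600+0.2200  ⇒  S_min = 2147/400 m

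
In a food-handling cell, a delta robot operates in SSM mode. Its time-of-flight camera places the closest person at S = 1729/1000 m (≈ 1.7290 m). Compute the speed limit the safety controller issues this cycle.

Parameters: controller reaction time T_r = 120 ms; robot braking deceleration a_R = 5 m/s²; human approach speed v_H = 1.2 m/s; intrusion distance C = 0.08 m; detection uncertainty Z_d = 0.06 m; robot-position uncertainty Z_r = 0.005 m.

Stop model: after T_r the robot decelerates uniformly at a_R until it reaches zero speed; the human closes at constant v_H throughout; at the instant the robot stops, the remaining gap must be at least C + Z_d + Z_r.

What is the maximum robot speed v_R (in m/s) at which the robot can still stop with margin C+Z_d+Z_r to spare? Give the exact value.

v_R_max = 12/5 m/s = 2.4000 m/s

collect terms ⇒ (1/10)·v_R² + (9/25)·v_R + (-36/25) = 0
  disc = (9/25)² − 4·(1/10)·(-36/25) = 441/625 ; √disc = 21/25
  v_R = (−(9/25) + 21/25) / (2·(1/10)) = 12/5 m/s
check:
stop time T_s = (12/5)/5 = 0.4800 s
reaction-phase robot travel = 2.4000·0.1200 = 0.2880 m
robot covers 2.4000·0.4800 − ½·5.0000·0.4800² = 0.5760 m while stopping
human over T_r+T_s: 1.2000·(0.1200+0.4800) = 0.7200 m
margins: 0.0800+0.0600+0.0050 = 0.1450 m
sum ≈ 0.2880+0.5760+0.7200+0.1450 ≈ 1.7290 m = S ✓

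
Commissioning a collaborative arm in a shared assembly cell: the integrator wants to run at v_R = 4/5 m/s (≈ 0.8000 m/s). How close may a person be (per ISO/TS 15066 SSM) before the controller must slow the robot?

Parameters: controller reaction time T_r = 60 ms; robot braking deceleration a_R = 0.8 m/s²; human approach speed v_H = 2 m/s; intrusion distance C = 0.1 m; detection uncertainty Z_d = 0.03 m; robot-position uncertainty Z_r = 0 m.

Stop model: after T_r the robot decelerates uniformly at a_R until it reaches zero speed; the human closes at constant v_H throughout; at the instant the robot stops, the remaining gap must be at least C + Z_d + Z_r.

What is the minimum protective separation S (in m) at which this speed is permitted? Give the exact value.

T_s = v_R/a_R = (4/5)/(4/5) = 1.0000 s
robot covers v_R·T_r = 0.8000·0.0600 = 0.0480 m before braking
braking distance = 0.8000²/(2·0.8000) = 0.4000 m
person approaches 2.0000·(0.0600+1.0000) = 2.1200 m
C+Z_d+Z_r = 0.1000+0.0300+0.0000 = 0.1300 m
S_min ≈ 0.0480+0.4000+2.1200+0.1300  ⇒  S_min = 1349/500 m

S_min = 1349/500 m = 2.6980 m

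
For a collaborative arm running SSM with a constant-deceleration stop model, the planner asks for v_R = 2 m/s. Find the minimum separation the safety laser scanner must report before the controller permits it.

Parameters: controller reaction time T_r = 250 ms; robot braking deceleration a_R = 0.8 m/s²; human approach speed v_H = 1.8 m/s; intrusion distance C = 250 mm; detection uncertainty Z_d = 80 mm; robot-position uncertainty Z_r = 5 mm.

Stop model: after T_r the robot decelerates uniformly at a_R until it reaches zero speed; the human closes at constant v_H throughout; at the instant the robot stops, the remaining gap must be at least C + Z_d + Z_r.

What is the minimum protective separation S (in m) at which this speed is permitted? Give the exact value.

braking lasts T_s = 2/(4/5) = 2.5000 s
reaction-phase robot travel = 2.0000·0.2500 = 0.5000 m
robot under decel: 2.0000²/(2·0.8000) = 2.5000 m
human closes 1.8000·2.7500 = 4.9500 m
margins: 0.2500+0.0800+0.0050 = 0.3350 m
S_min ≈ 0.5000+2.5000+4.9500+0.3350  ⇒  S_min = 1657/200 m

S_min = 1657/200 m = 8.2850 m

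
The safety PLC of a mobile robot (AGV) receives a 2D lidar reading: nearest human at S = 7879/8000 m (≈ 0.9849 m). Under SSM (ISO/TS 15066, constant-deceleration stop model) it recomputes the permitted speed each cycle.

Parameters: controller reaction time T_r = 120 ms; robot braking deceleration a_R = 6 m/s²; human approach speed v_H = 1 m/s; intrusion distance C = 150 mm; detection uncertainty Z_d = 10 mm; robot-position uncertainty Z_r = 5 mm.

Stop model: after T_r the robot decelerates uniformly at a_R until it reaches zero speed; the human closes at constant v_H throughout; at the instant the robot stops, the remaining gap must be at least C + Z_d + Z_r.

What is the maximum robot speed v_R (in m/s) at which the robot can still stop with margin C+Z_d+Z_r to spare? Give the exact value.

v_R_max = 33/20 m/s = 1.6500 m/s

quadratic (1/12)·v² + (43/150)·v + (-5599/8000) = 0
  disc = (43/150)² − 4·(1/12)·(-5599/8000) = 113569/360000 ; √disc = 337/600
  v_R = (−(43/150) + 337/600) / (2·(1/12)) = 33/20 m/s
check:
braking lasts T_s = (33/20)/6 = 0.2750 s
robot in T_r: 1.6500·0.1200 = 0.1980 m
robot under decel: 1.6500²/(2·6.0000) = 0.2269 m
human over T_r+T_s: 1.0000·(0.1200+0.2750) = 0.3950 m
residual clearance needed = 0.1500+0.0100+0.0050 = 0.1650 m
sum ≈ 0.1980+0.2269+0.3950+0.1650 ≈ 0.9849 m = S ✓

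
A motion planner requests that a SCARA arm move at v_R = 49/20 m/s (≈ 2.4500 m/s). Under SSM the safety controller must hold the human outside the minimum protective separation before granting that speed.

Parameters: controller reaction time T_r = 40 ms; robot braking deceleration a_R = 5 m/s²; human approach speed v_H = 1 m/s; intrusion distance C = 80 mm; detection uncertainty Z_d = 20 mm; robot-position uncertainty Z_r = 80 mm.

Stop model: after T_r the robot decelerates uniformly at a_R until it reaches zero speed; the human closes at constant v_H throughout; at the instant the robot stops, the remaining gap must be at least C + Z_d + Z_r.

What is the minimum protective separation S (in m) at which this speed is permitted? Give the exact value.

stop time T_s = (49/20)/5 = 0.4900 s
robot in T_r: 2.4500·0.0400 = 0.0980 m
robot covers 2.4500·0.4900 − ½·5.0000·0.4900² = 0.6002 m while stopping
person approaches 1.0000·(0.0400+0.4900) = 0.5300 m
residual clearance needed = 0.0800+0.0200+0.0800 = 0.1800 m
S_min ≈ 0.0980+0.6002+0.5300+0.1800  ⇒  S_min = 5633/4000 m

S_min = 5633/4000 m = 1.4083 m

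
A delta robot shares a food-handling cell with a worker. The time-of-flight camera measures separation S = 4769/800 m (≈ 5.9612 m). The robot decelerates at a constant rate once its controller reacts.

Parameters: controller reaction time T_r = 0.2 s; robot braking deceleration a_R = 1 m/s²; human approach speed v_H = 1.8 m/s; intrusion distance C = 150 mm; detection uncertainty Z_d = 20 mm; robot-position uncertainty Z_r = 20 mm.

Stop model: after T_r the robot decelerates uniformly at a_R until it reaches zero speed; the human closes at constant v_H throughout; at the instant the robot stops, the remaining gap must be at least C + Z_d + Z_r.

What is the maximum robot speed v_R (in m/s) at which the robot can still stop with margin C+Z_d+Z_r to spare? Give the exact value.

v_R_max = 37/20 m/s = 1.8500 m/s

at the boundary: (1/2)·v² + (2)·v + (-4329/800) = 0
  disc = (2)² − 4·(1/2)·(-4329/800) = 5929/400 ; √disc = 77/20
  v_R = (−(2) + 77/20) / (2·(1/2)) = 37/20 m/s
check:
braking lasts T_s = (37/20)/1 = 1.8500 s
robot in T_r: 1.8500·0.2000 = 0.3700 m
braking distance = 1.8500²/(2·1.0000) = 1.7112 m
person approaches 1.8000·(0.2000+1.8500) = 3.6900 m
margins: 0.1500+0.0200+0.0200 = 0.1900 m
sum ≈ 0.3700+1.7112+3.6900+0.1900 ≈ 5.9612 m = S ✓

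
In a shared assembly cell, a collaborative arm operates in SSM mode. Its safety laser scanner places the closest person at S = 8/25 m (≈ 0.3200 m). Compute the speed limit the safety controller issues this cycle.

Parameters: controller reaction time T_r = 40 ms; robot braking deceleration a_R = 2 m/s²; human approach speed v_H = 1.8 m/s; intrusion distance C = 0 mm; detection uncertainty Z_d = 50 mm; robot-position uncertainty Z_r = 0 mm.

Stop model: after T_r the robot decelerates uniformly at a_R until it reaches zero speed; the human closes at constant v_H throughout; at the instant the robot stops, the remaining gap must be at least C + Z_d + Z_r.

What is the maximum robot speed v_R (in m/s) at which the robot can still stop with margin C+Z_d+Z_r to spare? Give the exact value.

v_R_max = 1/5 m/s = 0.2000 m/s

quadratic (1/4)·v² + (47/50)·v + (-99/500) = 0
  disc = (47/50)² − 4·(1/4)·(-99/500) = 676/625 ; √disc = 26/25
  v_R = (−(47/50) + 26/25) / (2·(1/4)) = 1/5 m/s
check:
braking lasts T_s = (1/5)/2 = 0.1000 s
reaction-phase robot travel = 0.2000·0.0400 = 0.0080 m
robot covers 0.2000·0.1000 − ½·2.0000·0.1000² = 0.0100 m while stopping
person approaches 1.8000·(0.0400+0.1000) = 0.2520 m
margins: 0.0000+0.0500+0.0000 = 0.0500 m
sum ≈ 0.0080+0.0100+0.2520+0.0500 ≈ 0.3200 m = S ✓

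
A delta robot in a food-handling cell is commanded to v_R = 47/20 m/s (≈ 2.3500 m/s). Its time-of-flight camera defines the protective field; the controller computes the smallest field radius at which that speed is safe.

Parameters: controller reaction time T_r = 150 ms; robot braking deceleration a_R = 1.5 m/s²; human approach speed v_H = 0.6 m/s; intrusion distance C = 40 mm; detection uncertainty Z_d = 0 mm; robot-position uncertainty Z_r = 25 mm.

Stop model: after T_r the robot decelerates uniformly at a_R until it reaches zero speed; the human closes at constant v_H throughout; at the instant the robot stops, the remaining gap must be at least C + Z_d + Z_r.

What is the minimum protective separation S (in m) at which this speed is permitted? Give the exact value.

S_min = 1973/600 m = 3.2883 m

braking lasts T_s = (47/20)/(3/2) = 1.5667 s
robot in T_r: 2.3500·0.1500 = 0.3525 m
braking distance = 2.3500²/(2·1.5000) = 1.8408 m
human over T_r+T_s: 0.6000·(0.1500+1.5667) = 1.0300 m
margins: 0.0400+0.0000+0.0250 = 0.0650 m
S_min ≈ 0.3525+1.8408+1.0300+0.0650  ⇒  S_min = 1973/600 m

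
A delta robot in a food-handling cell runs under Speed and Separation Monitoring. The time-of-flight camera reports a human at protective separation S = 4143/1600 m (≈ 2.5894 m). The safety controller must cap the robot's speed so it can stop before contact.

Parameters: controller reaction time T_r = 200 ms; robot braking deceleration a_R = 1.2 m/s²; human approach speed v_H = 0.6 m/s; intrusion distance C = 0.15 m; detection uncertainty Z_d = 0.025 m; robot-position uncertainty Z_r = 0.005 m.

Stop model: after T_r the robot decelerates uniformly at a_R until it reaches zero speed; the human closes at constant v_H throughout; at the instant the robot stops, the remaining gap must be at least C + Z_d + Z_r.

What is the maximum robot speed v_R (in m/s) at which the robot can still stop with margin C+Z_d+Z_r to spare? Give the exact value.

v_R_max = 33/20 m/s = 1.6500 m/s

collect terms ⇒ (5/12)·v_R² + (7/10)·v_R + (-3663/1600) = 0
  disc = (7/10)² − 4·(5/12)·(-3663/1600) = 6889/1600 ; √disc = 83/40
  v_R = (−(7/10) + 83/40) / (2·(5/12)) = 33/20 m/s
check:
T_s = v_R/a_R = (33/20)/(6/5) = 1.3750 s
robot covers v_R·T_r = 1.6500·0.2000 = 0.3300 m before braking
braking distance = 1.6500²/(2·1.2000) = 1.1344 m
person approaches 0.6000·(0.2000+1.3750) = 0.9450 m
residual clearance needed = 0.1500+0.0250+0.0050 = 0.1800 m
sum ≈ 0.3300+1.1344+0.9450+0.1800 ≈ 2.5894 m = S ✓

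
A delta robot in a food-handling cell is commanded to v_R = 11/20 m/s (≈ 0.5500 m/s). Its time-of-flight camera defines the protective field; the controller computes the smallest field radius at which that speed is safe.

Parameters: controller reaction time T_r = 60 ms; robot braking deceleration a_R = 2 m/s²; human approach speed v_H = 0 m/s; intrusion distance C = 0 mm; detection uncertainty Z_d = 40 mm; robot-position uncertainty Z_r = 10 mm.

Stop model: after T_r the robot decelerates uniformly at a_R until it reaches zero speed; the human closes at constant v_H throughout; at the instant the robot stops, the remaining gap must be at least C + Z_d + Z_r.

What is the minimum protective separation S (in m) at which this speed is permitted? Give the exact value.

stop time T_s = (11/20)/2 = 0.2750 s
robot covers v_R·T_r = 0.5500·0.0600 = 0.0330 m before braking
braking distance = 0.5500²/(2·2.0000) = 0.0756 m
human over T_r+T_s: 0.0000·(0.0600+0.2750) = 0.0000 m
residual clearance needed = 0.0000+0.0400+0.0100 = 0.0500 m
S_min ≈ 0.0330+0.0756+0.0000+0.0500  ⇒  S_min = 1269/8000 m

S_min = 1269/8000 m = 0.1586 m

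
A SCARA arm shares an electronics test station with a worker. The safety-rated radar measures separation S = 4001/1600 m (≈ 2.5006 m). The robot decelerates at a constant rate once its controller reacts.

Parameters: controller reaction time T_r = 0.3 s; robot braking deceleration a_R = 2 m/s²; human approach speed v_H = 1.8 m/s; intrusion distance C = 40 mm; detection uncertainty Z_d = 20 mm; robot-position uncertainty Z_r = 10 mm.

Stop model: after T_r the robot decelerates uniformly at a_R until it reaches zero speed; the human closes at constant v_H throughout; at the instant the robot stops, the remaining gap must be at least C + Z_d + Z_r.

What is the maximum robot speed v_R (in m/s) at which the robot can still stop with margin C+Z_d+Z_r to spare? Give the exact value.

v_R_max = 5/4 m/s = 1.2500 m/s

collect terms ⇒ (1/4)·v_R² + (6/5)·v_R + (-121/64) = 0
  disc = (6/5)² − 4·(1/4)·(-121/64) = 5329/1600 ; √disc = 73/40
  v_R = (−(6/5) + 73/40) / (2·(1/4)) = 5/4 m/s
check:
T_s = v_R/a_R = (5/4)/2 = 0.6250 s
reaction-phase robot travel = 1.2500·0.3000 = 0.3750 m
robot under decel: 1.2500²/(2·2.0000) = 0.3906 m
human over T_r+T_s: 1.8000·(0.3000+0.6250) = 1.6650 m
residual clearance needed = 0.0400+0.0200+0.0100 = 0.0700 m
sum ≈ 0.3750+0.3906+1.6650+0.0700 ≈ 2.5006 m = S ✓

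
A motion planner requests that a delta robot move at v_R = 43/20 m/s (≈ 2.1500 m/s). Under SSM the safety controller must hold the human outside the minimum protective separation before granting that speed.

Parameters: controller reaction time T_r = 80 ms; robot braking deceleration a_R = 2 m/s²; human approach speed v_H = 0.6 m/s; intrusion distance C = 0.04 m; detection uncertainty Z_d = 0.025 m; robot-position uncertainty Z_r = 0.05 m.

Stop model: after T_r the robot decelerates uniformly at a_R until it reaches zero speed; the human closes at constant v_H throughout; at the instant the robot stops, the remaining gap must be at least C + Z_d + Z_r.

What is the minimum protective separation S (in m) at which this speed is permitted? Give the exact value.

braking lasts T_s = (43/20)/2 = 1.0750 s
reaction-phase robot travel = 2.1500·0.0800 = 0.1720 m
robot covers 2.1500·1.0750 − ½·2.0000·1.0750² = 1.1556 m while stopping
human over T_r+T_s: 0.6000·(0.0800+1.0750) = 0.6930 m
margins: 0.0400+0.0250+0.0500 = 0.1150 m
S_min ≈ 0.1720+1.1556+0.6930+0.1150  ⇒  S_min = 3417/1600 m

S_min = 3417/1600 m = 2.1356 m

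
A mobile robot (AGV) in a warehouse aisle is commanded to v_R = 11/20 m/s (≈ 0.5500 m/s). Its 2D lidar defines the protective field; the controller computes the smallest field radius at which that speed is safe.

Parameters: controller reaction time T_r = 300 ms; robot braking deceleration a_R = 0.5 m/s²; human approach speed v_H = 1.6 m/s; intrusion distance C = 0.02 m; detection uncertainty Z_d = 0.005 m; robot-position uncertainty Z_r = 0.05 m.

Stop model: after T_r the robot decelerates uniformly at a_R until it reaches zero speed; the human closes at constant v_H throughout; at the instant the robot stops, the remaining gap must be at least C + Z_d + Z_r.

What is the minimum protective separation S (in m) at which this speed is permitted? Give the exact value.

S_min = 1113/400 m = 2.7825 m

braking lasts T_s = (11/20)/(1/2) = 1.1000 s
robot covers v_R·T_r = 0.5500·0.3000 = 0.1650 m before braking
robot covers 0.5500·1.1000 − ½·0.5000·1.1000² = 0.3025 m while stopping
human over T_r+T_s: 1.6000·(0.3000+1.1000) = 2.2400 m
residual clearance needed = 0.0200+0.0050+0.0500 = 0.0750 m
S_min ≈ 0.1650+0.3025+2.2400+0.0750  ⇒  S_min = 1113/400 m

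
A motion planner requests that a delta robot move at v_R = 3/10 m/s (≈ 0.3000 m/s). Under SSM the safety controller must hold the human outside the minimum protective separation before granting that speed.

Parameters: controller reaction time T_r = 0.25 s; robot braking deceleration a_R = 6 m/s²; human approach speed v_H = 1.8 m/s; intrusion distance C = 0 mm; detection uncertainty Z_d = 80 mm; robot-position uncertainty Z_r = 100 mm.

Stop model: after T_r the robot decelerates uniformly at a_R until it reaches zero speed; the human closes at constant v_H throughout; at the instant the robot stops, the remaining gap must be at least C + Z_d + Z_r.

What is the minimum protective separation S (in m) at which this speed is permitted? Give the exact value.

S_min = 321/400 m = 0.8025 m

T_s = v_R/a_R = (3/10)/6 = 0.0500 s
robot covers v_R·T_r = 0.3000·0.2500 = 0.0750 m before braking
braking distance = 0.3000²/(2·6.0000) = 0.0075 m
person approaches 1.8000·(0.2500+0.0500) = 0.5400 m
C+Z_d+Z_r = 0.0000+0.0800+0.1000 = 0.1800 m
S_min ≈ 0.0750+0.0075+0.5400+0.1800  ⇒  S_min = 321/400 m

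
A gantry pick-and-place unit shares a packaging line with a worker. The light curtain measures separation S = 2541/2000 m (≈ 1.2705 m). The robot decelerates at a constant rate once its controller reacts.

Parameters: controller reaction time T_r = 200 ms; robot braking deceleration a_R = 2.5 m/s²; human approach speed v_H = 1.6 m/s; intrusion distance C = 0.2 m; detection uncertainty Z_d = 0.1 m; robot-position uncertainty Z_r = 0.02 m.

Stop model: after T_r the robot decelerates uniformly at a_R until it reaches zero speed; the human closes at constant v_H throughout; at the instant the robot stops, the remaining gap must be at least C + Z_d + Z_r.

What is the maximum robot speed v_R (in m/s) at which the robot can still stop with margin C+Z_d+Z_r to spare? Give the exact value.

v_R_max = 13/20 m/s = 0.6500 m/s

collect terms ⇒ (1/5)·v_R² + (21/25)·v_R + (-1261/2000) = 0
  disc = (21/25)² − 4·(1/5)·(-1261/2000) = 121/100 ; √disc = 11/10
  v_R = (−(21/25) + 11/10) / (2·(1/5)) = 13/20 m/s
check:
braking lasts T_s = (13/20)/(5/2) = 0.2600 s
robot covers v_R·T_r = 0.6500·0.2000 = 0.1300 m before braking
braking distance = 0.6500²/(2·2.5000) = 0.0845 m
person approaches 1.6000·(0.2000+0.2600) = 0.7360 m
C+Z_d+Z_r = 0.2000+0.1000+0.0200 = 0.3200 m
sum ≈ 0.1300+0.0845+0.7360+0.3200 ≈ 1.2705 m = S ✓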